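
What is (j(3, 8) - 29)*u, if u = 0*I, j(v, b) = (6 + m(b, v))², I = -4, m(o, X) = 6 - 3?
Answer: 0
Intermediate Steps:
m(o, X) = 3
j(v, b) = 81 (j(v, b) = (6 + 3)² = 9² = 81)
u = 0 (u = 0*(-4) = 0)
(j(3, 8) - 29)*u = (81 - 29)*0 = 52*0 = 0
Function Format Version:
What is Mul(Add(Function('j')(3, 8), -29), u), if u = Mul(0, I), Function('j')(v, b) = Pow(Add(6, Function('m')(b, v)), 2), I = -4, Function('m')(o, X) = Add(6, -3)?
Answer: 0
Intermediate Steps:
Function('m')(o, X) = 3
Function('j')(v, b) = 81 (Function('j')(v, b) = Pow(Add(6, 3), 2) = Pow(9, 2) = 81)
u = 0 (u = Mul(0, -4) = 0)
Mul(Add(Function('j')(3, 8), -29), u) = Mul(Add(81, -29), 0) = Mul(52, 0) = 0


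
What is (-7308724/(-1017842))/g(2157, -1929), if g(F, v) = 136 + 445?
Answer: 3654362/295683101 ≈ 0.012359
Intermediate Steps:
g(F, v) = 581
(-7308724/(-1017842))/g(2157, -1929) = -7308724/(-1017842)/581 = -7308724*(-1/1017842)*(1/581) = (3654362/508921)*(1/581) = 3654362/295683101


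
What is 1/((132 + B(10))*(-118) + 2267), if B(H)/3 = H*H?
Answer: -1/48709 ≈ -2.0530e-5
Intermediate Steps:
B(H) = 3*H² (B(H) = 3*(H*H) = 3*H²)
1/((132 + B(10))*(-118) + 2267) = 1/((132 + 3*10²)*(-118) + 2267) = 1/((132 + 3*100)*(-118) + 2267) = 1/((132 + 300)*(-118) + 2267) = 1/(432*(-118) + 2267) = 1/(-50976 + 2267) = 1/(-48709) = -1/48709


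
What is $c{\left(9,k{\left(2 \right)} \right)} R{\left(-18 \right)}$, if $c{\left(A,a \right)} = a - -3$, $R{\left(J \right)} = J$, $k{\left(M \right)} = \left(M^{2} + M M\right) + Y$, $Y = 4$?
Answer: $-270$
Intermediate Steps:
$k{\left(M \right)} = 4 + 2 M^{2}$ ($k{\left(M \right)} = \left(M^{2} + M M\right) + 4 = \left(M^{2} + M^{2}\right) + 4 = 2 M^{2} + 4 = 4 + 2 M^{2}$)
$c{\left(A,a \right)} = 3 + a$ ($c{\left(A,a \right)} = a + 3 = 3 + a$)
$c{\left(9,k{\left(2 \right)} \right)} R{\left(-18 \right)} = \left(3 + \left(4 + 2 \cdot 2^{2}\right)\right) \left(-18\right) = \left(3 + \left(4 + 2 \cdot 4\right)\right) \left(-18\right) = \left(3 + \left(4 + 8\right)\right) \left(-18\right) = \left(3 + 12\right) \left(-18\right) = 15 \left(-18\right) = -270$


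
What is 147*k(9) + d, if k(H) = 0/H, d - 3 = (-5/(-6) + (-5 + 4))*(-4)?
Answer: 11/3 ≈ 3.6667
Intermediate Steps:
d = 11/3 (d = 3 + (-5/(-6) + (-5 + 4))*(-4) = 3 + (-5*(-1/6) - 1)*(-4) = 3 + (5/6 - 1)*(-4) = 3 - 1/6*(-4) = 3 + 2/3 = 11/3 ≈ 3.6667)
k(H) = 0
147*k(9) + d = 147*0 + 11/3 = 0 + 11/3 = 11/3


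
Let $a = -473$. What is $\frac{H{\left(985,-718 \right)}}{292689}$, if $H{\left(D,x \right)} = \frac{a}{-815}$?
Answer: $\frac{473}{238541535} \approx 1.9829 \cdot 10^{-6}$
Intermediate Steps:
$H{\left(D,x \right)} = \frac{473}{815}$ ($H{\left(D,x \right)} = - \frac{473}{-815} = \left(-473\right) \left(- \frac{1}{815}\right) = \frac{473}{815}$)
$\frac{H{\left(985,-718 \right)}}{292689} = \frac{473}{815 \cdot 292689} = \frac{473}{815} \cdot \frac{1}{292689} = \frac{473}{238541535}$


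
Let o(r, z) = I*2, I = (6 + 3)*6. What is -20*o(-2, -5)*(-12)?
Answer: 25920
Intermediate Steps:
I = 54 (I = 9*6 = 54)
o(r, z) = 108 (o(r, z) = 54*2 = 108)
-20*o(-2, -5)*(-12) = -20*108*(-12) = -2160*(-12) = 25920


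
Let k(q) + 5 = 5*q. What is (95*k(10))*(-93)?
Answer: -397575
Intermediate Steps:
k(q) = -5 + 5*q
(95*k(10))*(-93) = (95*(-5 + 5*10))*(-93) = (95*(-5 + 50))*(-93) = (95*45)*(-93) = 4275*(-93) = -397575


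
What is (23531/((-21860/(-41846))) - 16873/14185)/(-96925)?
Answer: -1396729179203/3005490139250 ≈ -0.46473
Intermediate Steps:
(23531/((-21860/(-41846))) - 16873/14185)/(-96925) = (23531/((-21860*(-1/41846))) - 16873*1/14185)*(-1/96925) = (23531/(10930/20923) - 16873/14185)*(-1/96925) = (23531*(20923/10930) - 16873/14185)*(-1/96925) = (492339113/10930 - 16873/14185)*(-1/96925) = (1396729179203/31008410)*(-1/96925) = -1396729179203/3005490139250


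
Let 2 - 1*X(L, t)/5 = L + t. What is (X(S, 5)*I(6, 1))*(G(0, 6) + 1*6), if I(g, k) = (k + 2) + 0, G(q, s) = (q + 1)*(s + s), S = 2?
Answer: -1350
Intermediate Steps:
G(q, s) = 2*s*(1 + q) (G(q, s) = (1 + q)*(2*s) = 2*s*(1 + q))
I(g, k) = 2 + k (I(g, k) = (2 + k) + 0 = 2 + k)
X(L, t) = 10 - 5*L - 5*t (X(L, t) = 10 - 5*(L + t) = 10 + (-5*L - 5*t) = 10 - 5*L - 5*t)
(X(S, 5)*I(6, 1))*(G(0, 6) + 1*6) = ((10 - 5*2 - 5*5)*(2 + 1))*(2*6*(1 + 0) + 1*6) = ((10 - 10 - 25)*3)*(2*6*1 + 6) = (-25*3)*(12 + 6) = -75*18 = -1350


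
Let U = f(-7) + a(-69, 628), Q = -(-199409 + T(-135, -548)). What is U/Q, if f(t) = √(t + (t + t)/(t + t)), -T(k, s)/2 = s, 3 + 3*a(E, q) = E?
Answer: -24/198313 + I*√6/198313 ≈ -0.00012102 + 1.2352e-5*I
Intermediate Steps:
a(E, q) = -1 + E/3
T(k, s) = -2*s
f(t) = √(1 + t) (f(t) = √(t + (2*t)/((2*t))) = √(t + (2*t)*(1/(2*t))) = √(t + 1) = √(1 + t))
Q = 198313 (Q = -(-199409 - 2*(-548)) = -(-199409 + 1096) = -1*(-198313) = 198313)
U = -24 + I*√6 (U = √(1 - 7) + (-1 + (⅓)*(-69)) = √(-6) + (-1 - 23) = I*√6 - 24 = -24 + I*√6 ≈ -24.0 + 2.4495*I)
U/Q = (-24 + I*√6)/198313 = (-24 + I*√6)*(1/198313) = -24/198313 + I*√6/198313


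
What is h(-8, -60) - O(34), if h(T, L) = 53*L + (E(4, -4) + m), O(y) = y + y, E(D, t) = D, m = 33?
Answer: -3211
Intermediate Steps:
O(y) = 2*y
h(T, L) = 37 + 53*L (h(T, L) = 53*L + (4 + 33) = 53*L + 37 = 37 + 53*L)
h(-8, -60) - O(34) = (37 + 53*(-60)) - 2*34 = (37 - 3180) - 1*68 = -3143 - 68 = -3211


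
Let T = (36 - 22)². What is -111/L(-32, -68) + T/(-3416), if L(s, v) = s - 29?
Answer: 215/122 ≈ 1.7623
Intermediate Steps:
L(s, v) = -29 + s
T = 196 (T = 14² = 196)
-111/L(-32, -68) + T/(-3416) = -111/(-29 - 32) + 196/(-3416) = -111/(-61) + 196*(-1/3416) = -111*(-1/61) - 7/122 = 111/61 - 7/122 = 215/122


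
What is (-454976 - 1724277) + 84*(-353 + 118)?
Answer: -2198993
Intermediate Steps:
(-454976 - 1724277) + 84*(-353 + 118) = -2179253 + 84*(-235) = -2179253 - 19740 = -2198993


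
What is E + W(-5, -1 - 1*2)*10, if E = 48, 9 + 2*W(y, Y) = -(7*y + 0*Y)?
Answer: 178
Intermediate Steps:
W(y, Y) = -9/2 - 7*y/2 (W(y, Y) = -9/2 + (-(7*y + 0*Y))/2 = -9/2 + (-(7*y + 0))/2 = -9/2 + (-7*y)/2 = -9/2 - 7*y/2)
E + W(-5, -1 - 1*2)*10 = 48 + (-9/2 - 7/2*(-5))*10 = 48 + (-9/2 + 35/2)*10 = 48 + 13*10 = 48 + 130 = 178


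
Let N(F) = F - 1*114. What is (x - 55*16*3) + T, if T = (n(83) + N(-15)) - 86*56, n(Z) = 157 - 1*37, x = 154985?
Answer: 147520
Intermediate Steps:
N(F) = -114 + F (N(F) = F - 114 = -114 + F)
n(Z) = 120 (n(Z) = 157 - 37 = 120)
T = -4825 (T = (120 + (-114 - 15)) - 86*56 = (120 - 129) - 4816 = -9 - 4816 = -4825)
(x - 55*16*3) + T = (154985 - 55*16*3) - 4825 = (154985 - 880*3) - 4825 = (154985 - 2640) - 4825 = 152345 - 4825 = 147520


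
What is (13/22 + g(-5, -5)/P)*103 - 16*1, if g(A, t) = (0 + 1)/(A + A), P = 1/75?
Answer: -8004/11 ≈ -727.64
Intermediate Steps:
P = 1/75 ≈ 0.013333
g(A, t) = 1/(2*A)
(13/22 + g(-5, -5)/P)*103 - 16*1 = (13/22 + ((½)/(-5))/(1/75))*103 - 16*1 = (13*(1/22) + ((½)*(-⅕))*75)*103 - 16 = (13/22 - ⅒*75)*103 - 16 = (13/22 - 15/2)*103 - 16 = -76/11*103 - 16 = -7828/11 - 16 = -8004/11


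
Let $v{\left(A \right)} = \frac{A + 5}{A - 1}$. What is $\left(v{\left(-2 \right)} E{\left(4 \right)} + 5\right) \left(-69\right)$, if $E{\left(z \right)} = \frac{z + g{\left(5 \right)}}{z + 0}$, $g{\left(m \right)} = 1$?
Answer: $- \frac{1035}{4} \approx -258.75$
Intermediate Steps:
$v{\left(A \right)} = \frac{5 + A}{-1 + A}$
$E{\left(z \right)} = \frac{1 + z}{z}$ ($E{\left(z \right)} = \frac{z + 1}{z + 0} = \frac{1 + z}{z}$)
$\left(v{\left(-2 \right)} E{\left(4 \right)} + 5\right) \left(-69\right) = \left(\frac{5 - 2}{-1 - 2} \frac{1 + 4}{4} + 5\right) \left(-69\right) = \left(\frac{1}{-3} \cdot 3 \cdot \frac{1}{4} \cdot 5 + 5\right) \left(-69\right) = \left(\left(- \frac{1}{3}\right) 3 \cdot \frac{5}{4} + 5\right) \left(-69\right) = \left(\left(-1\right) \frac{5}{4} + 5\right) \left(-69\right) = \left(- \frac{5}{4} + 5\right) \left(-69\right) = \frac{15}{4} \left(-69\right) = - \frac{1035}{4}$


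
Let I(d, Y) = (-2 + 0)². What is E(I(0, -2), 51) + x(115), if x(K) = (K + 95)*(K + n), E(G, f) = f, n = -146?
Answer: -6459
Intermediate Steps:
I(d, Y) = 4 (I(d, Y) = (-2)² = 4)
x(K) = (-146 + K)*(95 + K) (x(K) = (K + 95)*(K - 146) = (95 + K)*(-146 + K) = (-146 + K)*(95 + K))
E(I(0, -2), 51) + x(115) = 51 + (-13870 + 115² - 51*115) = 51 + (-13870 + 13225 - 5865) = 51 - 6510 = -6459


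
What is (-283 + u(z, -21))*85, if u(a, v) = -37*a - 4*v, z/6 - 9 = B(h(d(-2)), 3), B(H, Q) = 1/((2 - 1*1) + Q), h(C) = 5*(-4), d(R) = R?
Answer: -382925/2 ≈ -1.9146e+5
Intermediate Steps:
h(C) = -20
B(H, Q) = 1/(1 + Q) (B(H, Q) = 1/((2 - 1) + Q) = 1/(1 + Q))
z = 111/2 (z = 54 + 6/(1 + 3) = 54 + 6/4 = 54 + 6*(¼) = 54 + 3/2 = 111/2 ≈ 55.500)
(-283 + u(z, -21))*85 = (-283 + (-37*111/2 - 4*(-21)))*85 = (-283 + (-4107/2 + 84))*85 = (-283 - 3939/2)*85 = -4505/2*85 = -382925/2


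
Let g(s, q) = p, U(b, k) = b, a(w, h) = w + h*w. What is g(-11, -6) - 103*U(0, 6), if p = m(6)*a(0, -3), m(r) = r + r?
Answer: 0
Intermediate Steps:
m(r) = 2*r
p = 0 (p = (2*6)*(0*(1 - 3)) = 12*(0*(-2)) = 12*0 = 0)
g(s, q) = 0
g(-11, -6) - 103*U(0, 6) = 0 - 103*0 = 0 + 0 = 0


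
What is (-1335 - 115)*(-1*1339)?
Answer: 1941550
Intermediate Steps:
(-1335 - 115)*(-1*1339) = -1450*(-1339) = 1941550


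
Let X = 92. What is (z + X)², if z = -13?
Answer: 6241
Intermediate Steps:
(z + X)² = (-13 + 92)² = 79² = 6241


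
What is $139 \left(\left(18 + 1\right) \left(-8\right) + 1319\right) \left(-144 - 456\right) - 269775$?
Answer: $-97597575$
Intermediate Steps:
$139 \left(\left(18 + 1\right) \left(-8\right) + 1319\right) \left(-144 - 456\right) - 269775 = 139 \left(19 \left(-8\right) + 1319\right) \left(-600\right) - 269775 = 139 \left(-152 + 1319\right) \left(-600\right) - 269775 = 139 \cdot 1167 \left(-600\right) - 269775 = 139 \left(-700200\right) - 269775 = -97327800 - 269775 = -97597575$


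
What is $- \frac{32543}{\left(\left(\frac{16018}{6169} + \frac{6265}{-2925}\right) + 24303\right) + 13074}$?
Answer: $- \frac{117443293695}{134890187878} \approx -0.87066$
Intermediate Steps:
$- \frac{32543}{\left(\left(\frac{16018}{6169} + \frac{6265}{-2925}\right) + 24303\right) + 13074} = - \frac{32543}{\left(\left(16018 \cdot \frac{1}{6169} + 6265 \left(- \frac{1}{2925}\right)\right) + 24303\right) + 13074} = - \frac{32543}{\left(\left(\frac{16018}{6169} - \frac{1253}{585}\right) + 24303\right) + 13074} = - \frac{32543}{\left(\frac{1640773}{3608865} + 24303\right) + 13074} = - \frac{32543}{\frac{87707886868}{3608865} + 13074} = - \frac{32543}{\frac{134890187878}{3608865}} = \left(-32543\right) \frac{3608865}{134890187878} = - \frac{117443293695}{134890187878}$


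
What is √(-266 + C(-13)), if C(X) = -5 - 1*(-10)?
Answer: 3*I*√29 ≈ 16.155*I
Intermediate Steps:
C(X) = 5 (C(X) = -5 + 10 = 5)
√(-266 + C(-13)) = √(-266 + 5) = √(-261) = 3*I*√29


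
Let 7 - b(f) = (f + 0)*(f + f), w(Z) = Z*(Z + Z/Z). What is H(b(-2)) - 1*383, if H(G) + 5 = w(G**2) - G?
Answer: -385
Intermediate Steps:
w(Z) = Z*(1 + Z) (w(Z) = Z*(Z + 1) = Z*(1 + Z))
b(f) = 7 - 2*f**2 (b(f) = 7 - (f + 0)*(f + f) = 7 - f*2*f = 7 - 2*f**2)
H(G) = -5 - G + G**2*(1 + G**2) (H(G) = -5 + (G**2*(1 + G**2) - G) = -5 + (-G + G**2*(1 + G**2)) = -5 - G + G**2*(1 + G**2))
H(b(-2)) - 1*383 = (-5 + (7 - 2*(-2)**2)**2 + (7 - 2*(-2)**2)**4 - (7 - 2*(-2)**2)) - 1*383 = (-5 + (7 - 2*4)**2 + (7 - 2*4)**4 - (7 - 2*4)) - 383 = (-5 + (7 - 8)**2 + (7 - 8)**4 - (7 - 8)) - 383 = (-5 + (-1)**2 + (-1)**4 - 1*(-1)) - 383 = (-5 + 1 + 1 + 1) - 383 = -2 - 383 = -385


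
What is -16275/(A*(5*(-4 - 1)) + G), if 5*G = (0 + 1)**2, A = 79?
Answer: 81375/9874 ≈ 8.2413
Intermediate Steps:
G = 1/5 (G = (0 + 1)**2/5 = (1/5)*1**2 = (1/5)*1 = 1/5 ≈ 0.20000)
-16275/(A*(5*(-4 - 1)) + G) = -16275/(79*(5*(-4 - 1)) + 1/5) = -16275/(79*(5*(-5)) + 1/5) = -16275/(79*(-25) + 1/5) = -16275/(-1975 + 1/5) = -16275/(-9874/5) = -16275*(-5/9874) = 81375/9874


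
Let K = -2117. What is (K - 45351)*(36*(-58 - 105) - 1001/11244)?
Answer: 782994070531/2811 ≈ 2.7855e+8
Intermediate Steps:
(K - 45351)*(36*(-58 - 105) - 1001/11244) = (-2117 - 45351)*(36*(-58 - 105) - 1001/11244) = -47468*(36*(-163) - 1001*1/11244) = -47468*(-5868 - 1001/11244) = -47468*(-65980793/11244) = 782994070531/2811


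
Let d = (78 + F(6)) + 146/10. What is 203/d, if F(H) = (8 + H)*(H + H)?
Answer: 1015/1303 ≈ 0.77897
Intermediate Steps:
F(H) = 2*H*(8 + H) (F(H) = (8 + H)*(2*H) = 2*H*(8 + H))
d = 1303/5 (d = (78 + 2*6*(8 + 6)) + 146/10 = (78 + 2*6*14) + 146*(1/10) = (78 + 168) + 73/5 = 246 + 73/5 = 1303/5 ≈ 260.60)
203/d = 203/(1303/5) = 203*(5/1303) = 1015/1303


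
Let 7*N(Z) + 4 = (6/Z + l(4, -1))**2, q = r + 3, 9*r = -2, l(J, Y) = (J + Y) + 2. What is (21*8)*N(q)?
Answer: 708984/625 ≈ 1134.4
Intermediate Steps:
l(J, Y) = 2 + J + Y
r = -2/9 (r = (1/9)*(-2) = -2/9 ≈ -0.22222)
q = 25/9 (q = -2/9 + 3 = 25/9 ≈ 2.7778)
N(Z) = -4/7 + (5 + 6/Z)**2/7 (N(Z) = -4/7 + (6/Z + (2 + 4 - 1))**2/7 = -4/7 + (6/Z + 5)**2/7 = -4/7 + (5 + 6/Z)**2/7)
(21*8)*N(q) = (21*8)*(3 + 36/(7*(25/9)**2) + 60/(7*(25/9))) = 168*(3 + (36/7)*(81/625) + (60/7)*(9/25)) = 168*(3 + 2916/4375 + 108/35) = 168*(29541/4375) = 708984/625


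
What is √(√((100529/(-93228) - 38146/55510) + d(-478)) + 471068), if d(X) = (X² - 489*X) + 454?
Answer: √(788494757736787905913200 + 1293771570*√774451591741139204186385)/1293771570 ≈ 686.84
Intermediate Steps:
d(X) = 454 + X² - 489*X
√(√((100529/(-93228) - 38146/55510) + d(-478)) + 471068) = √(√((100529/(-93228) - 38146/55510) + (454 + (-478)² - 489*(-478))) + 471068) = √(√((100529*(-1/93228) - 38146*1/55510) + (454 + 228484 + 233742)) + 471068) = √(√((-100529/93228 - 19073/27755) + 462680) + 471068) = √(√(-4568320039/2587543140 + 462680) + 471068) = √(√(1197199891695161/2587543140) + 471068) = √(√774451591741139204186385/1293771570 + 471068) = √(471068 + √774451591741139204186385/1293771570)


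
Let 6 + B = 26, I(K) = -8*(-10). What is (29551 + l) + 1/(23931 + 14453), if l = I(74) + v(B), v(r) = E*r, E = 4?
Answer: 1140427025/38384 ≈ 29711.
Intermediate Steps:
I(K) = 80
B = 20 (B = -6 + 26 = 20)
v(r) = 4*r
l = 160 (l = 80 + 4*20 = 80 + 80 = 160)
(29551 + l) + 1/(23931 + 14453) = (29551 + 160) + 1/(23931 + 14453) = 29711 + 1/38384 = 1140427025/38384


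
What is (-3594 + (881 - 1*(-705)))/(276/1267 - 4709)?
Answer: 2544136/5966027 ≈ 0.42644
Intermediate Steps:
(-3594 + (881 - 1*(-705)))/(276/1267 - 4709) = (-3594 + (881 + 705))/(276*(1/1267) - 4709) = (-3594 + 1586)/(276/1267 - 4709) = -2008/(-5966027/1267) = -2008*(-1267/5966027) = 2544136/5966027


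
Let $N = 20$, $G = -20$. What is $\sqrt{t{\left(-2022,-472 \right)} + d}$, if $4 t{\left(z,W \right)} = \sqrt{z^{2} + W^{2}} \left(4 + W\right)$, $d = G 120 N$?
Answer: $\sqrt{-48000 - 234 \sqrt{1077817}} \approx 539.38 i$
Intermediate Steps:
$d = -48000$ ($d = \left(-20\right) 120 \cdot 20 = \left(-2400\right) 20 = -48000$)
$t{\left(z,W \right)} = \frac{\sqrt{W^{2} + z^{2}} \left(4 + W\right)}{4}$ ($t{\left(z,W \right)} = \frac{\sqrt{z^{2} + W^{2}} \left(4 + W\right)}{4} = \frac{\sqrt{W^{2} + z^{2}} \left(4 + W\right)}{4}$)
$\sqrt{t{\left(-2022,-472 \right)} + d} = \sqrt{\frac{\sqrt{\left(-472\right)^{2} + \left(-2022\right)^{2}} \left(4 - 472\right)}{4} - 48000} = \sqrt{\frac{1}{4} \sqrt{222784 + 4088484} \left(-468\right) - 48000} = \sqrt{\frac{1}{4} \sqrt{4311268} \left(-468\right) - 48000} = \sqrt{\frac{1}{4} \cdot 2 \sqrt{1077817} \left(-468\right) - 48000} = \sqrt{- 234 \sqrt{1077817} - 48000} = \sqrt{-48000 - 234 \sqrt{1077817}}$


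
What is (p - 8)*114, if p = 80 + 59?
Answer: 14934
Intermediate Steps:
p = 139
(p - 8)*114 = (139 - 8)*114 = 131*114 = 14934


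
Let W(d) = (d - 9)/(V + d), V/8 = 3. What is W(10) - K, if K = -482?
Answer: 16389/34 ≈ 482.03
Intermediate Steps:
V = 24 (V = 8*3 = 24)
W(d) = (-9 + d)/(24 + d) (W(d) = (d - 9)/(24 + d) = (-9 + d)/(24 + d))
W(10) - K = (-9 + 10)/(24 + 10) - 1*(-482) = 1/34 + 482 = 16389/34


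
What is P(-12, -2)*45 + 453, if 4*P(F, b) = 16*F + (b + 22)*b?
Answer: -2157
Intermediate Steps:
P(F, b) = 4*F + b*(22 + b)/4 (P(F, b) = (16*F + (b + 22)*b)/4 = (16*F + (22 + b)*b)/4 = (16*F + b*(22 + b))/4 = 4*F + b*(22 + b)/4)
P(-12, -2)*45 + 453 = (4*(-12) + (¼)*(-2)² + (11/2)*(-2))*45 + 453 = (-48 + (¼)*4 - 11)*45 + 453 = (-48 + 1 - 11)*45 + 453 = -58*45 + 453 = -2610 + 453 = -2157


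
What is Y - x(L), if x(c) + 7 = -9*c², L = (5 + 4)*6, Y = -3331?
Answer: 22920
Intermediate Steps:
L = 54 (L = 9*6 = 54)
x(c) = -7 - 9*c²
Y - x(L) = -3331 - (-7 - 9*54²) = -3331 - (-7 - 9*2916) = -3331 - (-7 - 26244) = -3331 - 1*(-26251) = -3331 + 26251 = 22920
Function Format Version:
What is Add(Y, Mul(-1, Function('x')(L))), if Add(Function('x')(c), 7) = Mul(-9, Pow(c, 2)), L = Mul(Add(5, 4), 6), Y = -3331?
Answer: 22920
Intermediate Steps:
L = 54 (L = Mul(9, 6) = 54)
Function('x')(c) = Add(-7, Mul(-9, Pow(c, 2)))
Add(Y, Mul(-1, Function('x')(L))) = Add(-3331, Mul(-1, Add(-7, Mul(-9, Pow(54, 2))))) = Add(-3331, Mul(-1, Add(-7, Mul(-9, 2916)))) = Add(-3331, Mul(-1, Add(-7, -26244))) = Add(-3331, Mul(-1, -26251)) = Add(-3331, 26251) = 22920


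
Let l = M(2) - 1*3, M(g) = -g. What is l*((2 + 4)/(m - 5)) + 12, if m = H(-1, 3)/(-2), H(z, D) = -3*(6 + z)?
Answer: 0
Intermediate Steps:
l = -5 (l = -1*2 - 1*3 = -2 - 3 = -5)
H(z, D) = -18 - 3*z
m = 15/2 (m = (-18 - 3*(-1))/(-2) = (-18 + 3)*(-½) = -15*(-½) = 15/2 ≈ 7.5000)
l*((2 + 4)/(m - 5)) + 12 = -5*(2 + 4)/(15/2 - 5) + 12 = -30/5/2 + 12 = -30*2/5 + 12 = -5*12/5 + 12 = -12 + 12 = 0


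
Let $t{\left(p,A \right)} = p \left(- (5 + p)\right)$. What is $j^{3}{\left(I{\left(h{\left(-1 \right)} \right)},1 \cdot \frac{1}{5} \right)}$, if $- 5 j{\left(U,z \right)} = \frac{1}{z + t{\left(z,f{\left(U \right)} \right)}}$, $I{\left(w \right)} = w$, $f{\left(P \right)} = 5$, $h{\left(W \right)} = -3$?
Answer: $\frac{125}{9261} \approx 0.013497$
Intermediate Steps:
$t{\left(p,A \right)} = p \left(-5 - p\right)$
$j{\left(U,z \right)} = - \frac{1}{5 \left(z - z \left(5 + z\right)\right)}$
$j^{3}{\left(I{\left(h{\left(-1 \right)} \right)},1 \cdot \frac{1}{5} \right)} = \left(\frac{1}{5 \cdot 1 \cdot \frac{1}{5} \left(4 + 1 \cdot \frac{1}{5}\right)}\right)^{3} = \left(\frac{\frac{1}{\frac{1}{5}}}{5 \left(4 + \frac{1}{5}\right)}\right)^{3} = \left(\frac{1}{5} \cdot 5 \frac{1}{\frac{21}{5}}\right)^{3} = \left(\frac{1}{5} \cdot 5 \cdot \frac{5}{21}\right)^{3} = \left(\frac{5}{21}\right)^{3} = \frac{125}{9261}$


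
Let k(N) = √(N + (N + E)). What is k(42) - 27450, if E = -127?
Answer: -27450 + I*√43 ≈ -27450.0 + 6.5574*I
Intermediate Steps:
k(N) = √(-127 + 2*N) (k(N) = √(N + (N - 127)) = √(N + (-127 + N)) = √(-127 + 2*N))
k(42) - 27450 = √(-127 + 2*42) - 27450 = √(-127 + 84) - 27450 = √(-43) - 27450 = I*√43 - 27450 = -27450 + I*√43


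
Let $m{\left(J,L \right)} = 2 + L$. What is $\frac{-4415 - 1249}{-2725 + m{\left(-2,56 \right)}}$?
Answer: $\frac{1888}{889} \approx 2.1237$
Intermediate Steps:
$\frac{-4415 - 1249}{-2725 + m{\left(-2,56 \right)}} = \frac{-4415 - 1249}{-2725 + \left(2 + 56\right)} = - \frac{5664}{-2725 + 58} = - \frac{5664}{-2667} = \left(-5664\right) \left(- \frac{1}{2667}\right) = \frac{1888}{889}$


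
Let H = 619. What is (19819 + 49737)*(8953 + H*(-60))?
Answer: -1960574972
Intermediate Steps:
(19819 + 49737)*(8953 + H*(-60)) = (19819 + 49737)*(8953 + 619*(-60)) = 69556*(8953 - 37140) = 69556*(-28187) = -1960574972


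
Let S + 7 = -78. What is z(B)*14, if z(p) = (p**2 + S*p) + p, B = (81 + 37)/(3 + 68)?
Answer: -9657592/5041 ≈ -1915.8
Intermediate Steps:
S = -85 (S = -7 - 78 = -85)
B = 118/71 ≈ 1.6620
z(p) = p**2 - 84*p (z(p) = (p**2 - 85*p) + p = p**2 - 84*p)
z(B)*14 = (118*(-84 + 118/71)/71)*14 = ((118/71)*(-5846/71))*14 = -689828/5041*14 = -9657592/5041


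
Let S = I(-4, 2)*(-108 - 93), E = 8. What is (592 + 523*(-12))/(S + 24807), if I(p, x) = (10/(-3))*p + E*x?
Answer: -5684/18911 ≈ -0.30057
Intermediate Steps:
I(p, x) = 8*x - 10*p/3 (I(p, x) = (10/(-3))*p + 8*x = (10*(-⅓))*p + 8*x = -10*p/3 + 8*x = 8*x - 10*p/3)
S = -5896 (S = (8*2 - 10/3*(-4))*(-108 - 93) = (16 + 40/3)*(-201) = (88/3)*(-201) = -5896)
(592 + 523*(-12))/(S + 24807) = (592 + 523*(-12))/(-5896 + 24807) = (592 - 6276)/18911 = -5684*1/18911 = -5684/18911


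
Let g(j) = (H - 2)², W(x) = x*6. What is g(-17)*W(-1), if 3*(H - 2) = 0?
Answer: 0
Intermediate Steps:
H = 2 (H = 2 + (⅓)*0 = 2 + 0 = 2)
W(x) = 6*x
g(j) = 0 (g(j) = (2 - 2)² = 0² = 0)
g(-17)*W(-1) = 0*(6*(-1)) = 0*(-6) = 0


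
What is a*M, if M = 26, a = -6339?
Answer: -164814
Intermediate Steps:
a*M = -6339*26 = -164814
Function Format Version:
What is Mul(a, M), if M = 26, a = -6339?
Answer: -164814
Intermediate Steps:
Mul(a, M) = Mul(-6339, 26) = -164814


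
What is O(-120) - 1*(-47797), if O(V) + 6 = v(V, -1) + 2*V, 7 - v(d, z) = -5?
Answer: 47563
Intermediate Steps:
v(d, z) = 12 (v(d, z) = 7 - 1*(-5) = 7 + 5 = 12)
O(V) = 6 + 2*V (O(V) = -6 + (12 + 2*V) = 6 + 2*V)
O(-120) - 1*(-47797) = (6 + 2*(-120)) - 1*(-47797) = (6 - 240) + 47797 = -234 + 47797 = 47563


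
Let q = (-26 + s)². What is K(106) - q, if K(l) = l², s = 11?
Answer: 11011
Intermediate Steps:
q = 225 (q = (-26 + 11)² = (-15)² = 225)
K(106) - q = 106² - 1*225 = 11236 - 225 = 11011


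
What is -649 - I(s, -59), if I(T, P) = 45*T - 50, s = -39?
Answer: 1156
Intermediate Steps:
I(T, P) = -50 + 45*T
-649 - I(s, -59) = -649 - (-50 + 45*(-39)) = -649 - (-50 - 1755) = -649 - 1*(-1805) = -649 + 1805 = 1156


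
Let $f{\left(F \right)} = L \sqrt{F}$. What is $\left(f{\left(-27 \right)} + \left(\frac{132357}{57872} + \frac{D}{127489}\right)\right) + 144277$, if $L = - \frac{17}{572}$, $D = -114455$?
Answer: $\frac{1064492219097829}{7378043408} - \frac{51 i \sqrt{3}}{572} \approx 1.4428 \cdot 10^{5} - 0.15443 i$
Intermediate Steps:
$L = - \frac{17}{572}$ ($L = \left(-17\right) \frac{1}{572} = - \frac{17}{572} \approx -0.02972$)
$f{\left(F \right)} = - \frac{17 \sqrt{F}}{572}$
$\left(f{\left(-27 \right)} + \left(\frac{132357}{57872} + \frac{D}{127489}\right)\right) + 144277 = \left(- \frac{17 \sqrt{-27}}{572} + \left(\frac{132357}{57872} - \frac{114455}{127489}\right)\right) + 144277 = \left(- \frac{17 \cdot 3 i \sqrt{3}}{572} + \left(132357 \cdot \frac{1}{57872} - \frac{114455}{127489}\right)\right) + 144277 = \left(- \frac{51 i \sqrt{3}}{572} + \left(\frac{132357}{57872} - \frac{114455}{127489}\right)\right) + 144277 = \left(- \frac{51 i \sqrt{3}}{572} + \frac{10250321813}{7378043408}\right) + 144277 = \left(\frac{10250321813}{7378043408} - \frac{51 i \sqrt{3}}{572}\right) + 144277 = \frac{1064492219097829}{7378043408} - \frac{51 i \sqrt{3}}{572}$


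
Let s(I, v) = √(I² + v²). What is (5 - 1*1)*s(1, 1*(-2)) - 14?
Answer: -14 + 4*√5 ≈ -5.0557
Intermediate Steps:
(5 - 1*1)*s(1, 1*(-2)) - 14 = (5 - 1*1)*√(1² + (1*(-2))²) - 14 = (5 - 1)*√(1 + (-2)²) - 14 = 4*√(1 + 4) - 14 = 4*√5 - 14 = -14 + 4*√5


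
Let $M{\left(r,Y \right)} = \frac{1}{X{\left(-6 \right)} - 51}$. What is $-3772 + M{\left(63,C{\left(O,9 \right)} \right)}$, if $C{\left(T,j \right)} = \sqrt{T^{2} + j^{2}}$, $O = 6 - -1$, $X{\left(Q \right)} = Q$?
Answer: $- \frac{215005}{57} \approx -3772.0$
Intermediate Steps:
$O = 7$ ($O = 6 + 1 = 7$)
$M{\left(r,Y \right)} = - \frac{1}{57}$ ($M{\left(r,Y \right)} = \frac{1}{-6 - 51} = \frac{1}{-57} = - \frac{1}{57}$)
$-3772 + M{\left(63,C{\left(O,9 \right)} \right)} = -3772 - \frac{1}{57} = - \frac{215005}{57}$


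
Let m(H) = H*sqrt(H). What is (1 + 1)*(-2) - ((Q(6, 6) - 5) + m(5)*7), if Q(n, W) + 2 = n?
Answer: -3 - 35*sqrt(5) ≈ -81.262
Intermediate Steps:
Q(n, W) = -2 + n
m(H) = H**(3/2)
(1 + 1)*(-2) - ((Q(6, 6) - 5) + m(5)*7) = (1 + 1)*(-2) - (((-2 + 6) - 5) + 5**(3/2)*7) = 2*(-2) - ((4 - 5) + (5*sqrt(5))*7) = -4 - (-1 + 35*sqrt(5)) = -4 + (1 - 35*sqrt(5)) = -3 - 35*sqrt(5)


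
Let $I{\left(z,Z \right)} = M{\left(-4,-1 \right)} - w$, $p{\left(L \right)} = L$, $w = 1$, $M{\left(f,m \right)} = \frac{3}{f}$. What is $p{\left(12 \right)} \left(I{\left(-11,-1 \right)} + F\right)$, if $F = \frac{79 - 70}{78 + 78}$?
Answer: $- \frac{264}{13} \approx -20.308$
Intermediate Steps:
$F = \frac{3}{52}$ ($F = \frac{9}{156} = 9 \cdot \frac{1}{156} = \frac{3}{52} \approx 0.057692$)
$I{\left(z,Z \right)} = - \frac{7}{4}$ ($I{\left(z,Z \right)} = \frac{3}{-4} - 1 = 3 \left(- \frac{1}{4}\right) - 1 = - \frac{3}{4} - 1 = - \frac{7}{4}$)
$p{\left(12 \right)} \left(I{\left(-11,-1 \right)} + F\right) = 12 \left(- \frac{7}{4} + \frac{3}{52}\right) = 12 \left(- \frac{22}{13}\right) = - \frac{264}{13}$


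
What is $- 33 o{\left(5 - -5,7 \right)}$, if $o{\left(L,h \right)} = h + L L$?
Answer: $-3531$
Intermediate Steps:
$o{\left(L,h \right)} = h + L^{2}$
$- 33 o{\left(5 - -5,7 \right)} = - 33 \left(7 + \left(5 - -5\right)^{2}\right) = - 33 \left(7 + \left(5 + 5\right)^{2}\right) = - 33 \left(7 + 10^{2}\right) = - 33 \left(7 + 100\right) = \left(-33\right) 107 = -3531$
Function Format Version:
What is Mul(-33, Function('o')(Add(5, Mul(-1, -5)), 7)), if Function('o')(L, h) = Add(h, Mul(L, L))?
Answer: -3531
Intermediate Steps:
Function('o')(L, h) = Add(h, Pow(L, 2))
Mul(-33, Function('o')(Add(5, Mul(-1, -5)), 7)) = Mul(-33, Add(7, Pow(Add(5, Mul(-1, -5)), 2))) = Mul(-33, Add(7, Pow(Add(5, 5), 2))) = Mul(-33, Add(7, Pow(10, 2))) = Mul(-33, Add(7, 100)) = Mul(-33, 107) = -3531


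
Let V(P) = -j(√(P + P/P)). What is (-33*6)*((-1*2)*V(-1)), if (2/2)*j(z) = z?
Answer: 0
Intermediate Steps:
j(z) = z
V(P) = -√(1 + P) (V(P) = -√(P + P/P) = -√(P + 1) = -√(1 + P))
(-33*6)*((-1*2)*V(-1)) = (-33*6)*((-1*2)*(-√(1 - 1))) = -(-396)*(-√0) = -(-396)*(-1*0) = -(-396)*0 = -198*0 = 0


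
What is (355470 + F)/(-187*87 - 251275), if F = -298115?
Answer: -57355/267544 ≈ -0.21438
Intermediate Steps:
(355470 + F)/(-187*87 - 251275) = (355470 - 298115)/(-187*87 - 251275) = 57355/(-16269 - 251275) = 57355/(-267544) = 57355*(-1/267544) = -57355/267544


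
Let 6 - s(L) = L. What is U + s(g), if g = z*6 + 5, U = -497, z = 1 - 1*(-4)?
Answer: -526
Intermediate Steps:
z = 5 (z = 1 + 4 = 5)
g = 35 (g = 5*6 + 5 = 30 + 5 = 35)
s(L) = 6 - L
U + s(g) = -497 + (6 - 1*35) = -497 + (6 - 35) = -497 - 29 = -526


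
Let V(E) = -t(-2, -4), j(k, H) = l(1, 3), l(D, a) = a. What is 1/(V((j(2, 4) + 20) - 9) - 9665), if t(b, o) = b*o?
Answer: -1/9673 ≈ -0.00010338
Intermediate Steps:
j(k, H) = 3
V(E) = -8 (V(E) = -(-2)*(-4) = -1*8 = -8)
1/(V((j(2, 4) + 20) - 9) - 9665) = 1/(-8 - 9665) = 1/(-9673) = -1/9673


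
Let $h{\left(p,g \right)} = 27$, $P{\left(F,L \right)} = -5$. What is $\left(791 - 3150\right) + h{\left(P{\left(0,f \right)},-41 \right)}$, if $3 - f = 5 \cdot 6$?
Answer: $-2332$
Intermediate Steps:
$f = -27$ ($f = 3 - 5 \cdot 6 = 3 - 30 = -27$)
$\left(791 - 3150\right) + h{\left(P{\left(0,f \right)},-41 \right)} = \left(791 - 3150\right) + 27 = -2359 + 27 = -2332$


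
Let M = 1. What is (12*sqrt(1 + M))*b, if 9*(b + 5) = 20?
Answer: -100*sqrt(2)/3 ≈ -47.140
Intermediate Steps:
b = -25/9 (b = -5 + (1/9)*20 = -5 + 20/9 = -25/9 ≈ -2.7778)
(12*sqrt(1 + M))*b = (12*sqrt(1 + 1))*(-25/9) = (12*sqrt(2))*(-25/9) = -100*sqrt(2)/3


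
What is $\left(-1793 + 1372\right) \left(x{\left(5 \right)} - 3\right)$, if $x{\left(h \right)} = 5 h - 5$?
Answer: $-7157$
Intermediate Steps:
$x{\left(h \right)} = -5 + 5 h$
$\left(-1793 + 1372\right) \left(x{\left(5 \right)} - 3\right) = \left(-1793 + 1372\right) \left(\left(-5 + 5 \cdot 5\right) - 3\right) = - 421 \left(\left(-5 + 25\right) - 3\right) = - 421 \left(20 - 3\right) = \left(-421\right) 17 = -7157$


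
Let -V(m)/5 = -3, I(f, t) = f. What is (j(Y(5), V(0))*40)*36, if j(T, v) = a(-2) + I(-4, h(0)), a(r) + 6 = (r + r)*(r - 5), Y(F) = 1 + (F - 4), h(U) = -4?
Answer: 25920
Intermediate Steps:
V(m) = 15 (V(m) = -5*(-3) = 15)
Y(F) = -3 + F (Y(F) = 1 + (-4 + F) = -3 + F)
a(r) = -6 + 2*r*(-5 + r) (a(r) = -6 + (r + r)*(r - 5) = -6 + (2*r)*(-5 + r) = -6 + 2*r*(-5 + r))
j(T, v) = 18 (j(T, v) = (-6 - 10*(-2) + 2*(-2)²) - 4 = (-6 + 20 + 2*4) - 4 = (-6 + 20 + 8) - 4 = 22 - 4 = 18)
(j(Y(5), V(0))*40)*36 = (18*40)*36 = 720*36 = 25920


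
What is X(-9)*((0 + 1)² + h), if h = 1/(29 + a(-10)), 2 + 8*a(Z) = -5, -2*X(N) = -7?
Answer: 1631/450 ≈ 3.6244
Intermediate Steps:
X(N) = 7/2 (X(N) = -½*(-7) = 7/2)
a(Z) = -7/8 (a(Z) = -¼ + (⅛)*(-5) = -¼ - 5/8 = -7/8)
h = 8/225 (h = 1/(29 - 7/8) = 1/(225/8) = 8/225 ≈ 0.035556)
X(-9)*((0 + 1)² + h) = 7*((0 + 1)² + 8/225)/2 = 7*(1² + 8/225)/2 = 7*(1 + 8/225)/2 = (7/2)*(233/225) = 1631/450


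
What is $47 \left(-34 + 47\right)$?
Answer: $611$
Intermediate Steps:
$47 \left(-34 + 47\right) = 47 \cdot 13 = 611$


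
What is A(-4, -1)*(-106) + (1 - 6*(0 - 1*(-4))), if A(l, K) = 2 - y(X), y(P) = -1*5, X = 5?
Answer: -765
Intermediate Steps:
y(P) = -5
A(l, K) = 7 (A(l, K) = 2 - 1*(-5) = 2 + 5 = 7)
A(-4, -1)*(-106) + (1 - 6*(0 - 1*(-4))) = 7*(-106) + (1 - 6*(0 - 1*(-4))) = -742 + (1 - 6*(0 + 4)) = -742 + (1 - 6*4) = -742 + (1 - 24) = -742 - 23 = -765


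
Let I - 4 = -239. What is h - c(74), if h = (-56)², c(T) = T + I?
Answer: 3297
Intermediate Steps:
I = -235 (I = 4 - 239 = -235)
c(T) = -235 + T (c(T) = T - 235 = -235 + T)
h = 3136
h - c(74) = 3136 - (-235 + 74) = 3136 - 1*(-161) = 3136 + 161 = 3297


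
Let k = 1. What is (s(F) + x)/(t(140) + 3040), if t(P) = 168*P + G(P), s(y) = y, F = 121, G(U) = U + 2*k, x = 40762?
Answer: 40883/26702 ≈ 1.5311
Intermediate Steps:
G(U) = 2 + U (G(U) = U + 2*1 = U + 2 = 2 + U)
t(P) = 2 + 169*P (t(P) = 168*P + (2 + P) = 2 + 169*P)
(s(F) + x)/(t(140) + 3040) = (121 + 40762)/((2 + 169*140) + 3040) = 40883/((2 + 23660) + 3040) = 40883/(23662 + 3040) = 40883/26702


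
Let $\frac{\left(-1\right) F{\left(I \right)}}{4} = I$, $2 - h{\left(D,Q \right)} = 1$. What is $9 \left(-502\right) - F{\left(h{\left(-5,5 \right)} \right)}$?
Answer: $-4514$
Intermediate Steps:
$h{\left(D,Q \right)} = 1$ ($h{\left(D,Q \right)} = 2 - 1 = 1$)
$F{\left(I \right)} = - 4 I$
$9 \left(-502\right) - F{\left(h{\left(-5,5 \right)} \right)} = 9 \left(-502\right) - \left(-4\right) 1 = -4518 - -4 = -4518 + 4 = -4514$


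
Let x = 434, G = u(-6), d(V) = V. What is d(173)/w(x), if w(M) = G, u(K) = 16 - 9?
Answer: 173/7 ≈ 24.714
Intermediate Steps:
u(K) = 7
G = 7
w(M) = 7
d(173)/w(x) = 173/7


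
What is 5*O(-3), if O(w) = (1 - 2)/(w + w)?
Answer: 5/6 ≈ 0.83333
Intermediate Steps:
O(w) = -1/(2*w)
5*O(-3) = 5*(-1/2/(-3)) = 5*(-1/2*(-1/3)) = 5*(1/6) = 5/6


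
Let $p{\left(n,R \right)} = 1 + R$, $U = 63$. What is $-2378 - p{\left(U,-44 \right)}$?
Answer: $-2335$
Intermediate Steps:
$-2378 - p{\left(U,-44 \right)} = -2378 - \left(1 - 44\right) = -2378 - -43 = -2378 + 43 = -2335$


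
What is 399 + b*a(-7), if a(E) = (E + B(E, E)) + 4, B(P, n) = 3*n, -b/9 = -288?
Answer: -61809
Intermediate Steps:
b = 2592 (b = -9*(-288) = 2592)
a(E) = 4 + 4*E (a(E) = (E + 3*E) + 4 = 4*E + 4 = 4 + 4*E)
399 + b*a(-7) = 399 + 2592*(4 + 4*(-7)) = 399 + 2592*(4 - 28) = 399 + 2592*(-24) = 399 - 62208 = -61809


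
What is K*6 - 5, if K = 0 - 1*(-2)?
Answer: 7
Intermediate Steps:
K = 2 (K = 0 + 2 = 2)
K*6 - 5 = 2*6 - 5 = 12 - 5 = 7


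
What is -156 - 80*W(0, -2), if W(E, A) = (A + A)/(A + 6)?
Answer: -76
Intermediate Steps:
W(E, A) = 2*A/(6 + A) (W(E, A) = (2*A)/(6 + A) = 2*A/(6 + A))
-156 - 80*W(0, -2) = -156 - 160*(-2)/(6 - 2) = -156 - 160*(-2)/4 = -156 - 80*(-1) = -156 + 80 = -76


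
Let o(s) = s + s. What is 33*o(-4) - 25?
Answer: -289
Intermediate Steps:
o(s) = 2*s
33*o(-4) - 25 = 33*(2*(-4)) - 25 = 33*(-8) - 25 = -264 - 25 = -289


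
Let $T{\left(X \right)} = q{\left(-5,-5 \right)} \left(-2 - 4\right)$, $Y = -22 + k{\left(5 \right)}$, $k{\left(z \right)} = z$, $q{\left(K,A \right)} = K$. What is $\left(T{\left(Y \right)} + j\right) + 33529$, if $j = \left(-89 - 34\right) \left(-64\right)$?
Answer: $41431$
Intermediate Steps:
$j = 7872$ ($j = \left(-123\right) \left(-64\right) = 7872$)
$Y = -17$ ($Y = -22 + 5 = -17$)
$T{\left(X \right)} = 30$ ($T{\left(X \right)} = - 5 \left(-2 - 4\right) = \left(-5\right) \left(-6\right) = 30$)
$\left(T{\left(Y \right)} + j\right) + 33529 = \left(30 + 7872\right) + 33529 = 7902 + 33529 = 41431$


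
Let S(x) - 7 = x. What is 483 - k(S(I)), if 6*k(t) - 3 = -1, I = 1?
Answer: 1448/3 ≈ 482.67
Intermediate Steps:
S(x) = 7 + x
k(t) = 1/3 (k(t) = 1/2 + (1/6)*(-1) = 1/2 - 1/6 = 1/3)
483 - k(S(I)) = 483 - 1*1/3 = 483 - 1/3 = 1448/3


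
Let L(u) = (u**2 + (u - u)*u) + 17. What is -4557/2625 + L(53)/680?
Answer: 20569/8500 ≈ 2.4199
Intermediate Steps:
L(u) = 17 + u**2 (L(u) = (u**2 + 0*u) + 17 = (u**2 + 0) + 17 = u**2 + 17 = 17 + u**2)
-4557/2625 + L(53)/680 = -4557/2625 + (17 + 53**2)/680 = -4557*1/2625 + (17 + 2809)*(1/680) = -217/125 + 2826*(1/680) = -217/125 + 1413/340 = 20569/8500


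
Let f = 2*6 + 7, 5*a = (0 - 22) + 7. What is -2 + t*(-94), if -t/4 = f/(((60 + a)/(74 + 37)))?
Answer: 13910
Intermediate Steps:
a = -3 (a = ((0 - 22) + 7)/5 = (-22 + 7)/5 = (⅕)*(-15) = -3)
f = 19 (f = 12 + 7 = 19)
t = -148 (t = -76/((60 - 3)/(74 + 37)) = -76/(57/111) = -76/(57*(1/111)) = -76/19/37 = -76*37/19 = -4*37 = -148)
-2 + t*(-94) = -2 - 148*(-94) = -2 + 13912 = 13910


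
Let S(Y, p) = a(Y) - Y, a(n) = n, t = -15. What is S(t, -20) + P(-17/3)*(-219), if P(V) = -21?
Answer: 4599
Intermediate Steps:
S(Y, p) = 0 (S(Y, p) = Y - Y = 0)
S(t, -20) + P(-17/3)*(-219) = 0 - 21*(-219) = 0 + 4599 = 4599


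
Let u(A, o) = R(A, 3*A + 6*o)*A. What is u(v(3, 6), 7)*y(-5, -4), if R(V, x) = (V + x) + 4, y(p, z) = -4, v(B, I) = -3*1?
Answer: 408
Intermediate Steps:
v(B, I) = -3
R(V, x) = 4 + V + x
u(A, o) = A*(4 + 4*A + 6*o) (u(A, o) = (4 + A + (3*A + 6*o))*A = (4 + 4*A + 6*o)*A = A*(4 + 4*A + 6*o))
u(v(3, 6), 7)*y(-5, -4) = (2*(-3)*(2 + 2*(-3) + 3*7))*(-4) = (2*(-3)*(2 - 6 + 21))*(-4) = (2*(-3)*17)*(-4) = -102*(-4) = 408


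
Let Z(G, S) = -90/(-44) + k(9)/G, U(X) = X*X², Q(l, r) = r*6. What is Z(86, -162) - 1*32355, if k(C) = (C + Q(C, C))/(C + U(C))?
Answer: -2509683313/77572 ≈ -32353.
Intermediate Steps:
Q(l, r) = 6*r
U(X) = X³
k(C) = 7*C/(C + C³) (k(C) = (C + 6*C)/(C + C³) = (7*C)/(C + C³) = 7*C/(C + C³))
Z(G, S) = 45/22 + 7/(82*G) (Z(G, S) = -90/(-44) + (7/(1 + 9²))/G = -90*(-1/44) + (7/(1 + 81))/G = 45/22 + (7/82)/G = 45/22 + (7*(1/82))/G = 45/22 + 7/(82*G))
Z(86, -162) - 1*32355 = (1/902)*(77 + 1845*86)/86 - 1*32355 = (1/902)*(1/86)*(77 + 158670) - 32355 = (1/902)*(1/86)*158747 - 32355 = 158747/77572 - 32355 = -2509683313/77572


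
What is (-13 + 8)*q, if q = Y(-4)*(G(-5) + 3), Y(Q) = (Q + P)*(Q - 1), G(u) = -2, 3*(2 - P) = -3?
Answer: -25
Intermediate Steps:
P = 3 (P = 2 - ⅓*(-3) = 2 + 1 = 3)
Y(Q) = (-1 + Q)*(3 + Q) (Y(Q) = (Q + 3)*(Q - 1) = (3 + Q)*(-1 + Q) = (-1 + Q)*(3 + Q))
q = 5 (q = (-3 + (-4)² + 2*(-4))*(-2 + 3) = (-3 + 16 - 8)*1 = 5*1 = 5)
(-13 + 8)*q = (-13 + 8)*5 = -5*5 = -25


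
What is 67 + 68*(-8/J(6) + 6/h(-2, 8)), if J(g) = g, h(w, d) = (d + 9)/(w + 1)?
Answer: -143/3 ≈ -47.667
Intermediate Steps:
h(w, d) = (9 + d)/(1 + w)
67 + 68*(-8/J(6) + 6/h(-2, 8)) = 67 + 68*(-8/6 + 6/(((9 + 8)/(1 - 2)))) = 67 + 68*(-8*⅙ + 6/((17/(-1)))) = 67 + 68*(-4/3 + 6/((-1*17))) = 67 + 68*(-4/3 + 6/(-17)) = 67 + 68*(-4/3 + 6*(-1/17)) = 67 + 68*(-4/3 - 6/17) = 67 + 68*(-86/51) = 67 - 344/3 = -143/3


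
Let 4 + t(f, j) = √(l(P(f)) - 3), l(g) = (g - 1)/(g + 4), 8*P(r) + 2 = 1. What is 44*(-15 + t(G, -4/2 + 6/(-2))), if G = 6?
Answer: -836 + 44*I*√3162/31 ≈ -836.0 + 79.813*I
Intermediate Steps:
P(r) = -⅛ (P(r) = -¼ + (⅛)*1 = -¼ + ⅛ = -⅛)
l(g) = (-1 + g)/(4 + g)
t(f, j) = -4 + I*√3162/31 (t(f, j) = -4 + √((-1 - ⅛)/(4 - ⅛) - 3) = -4 + √(-9/8/(31/8) - 3) = -4 + √((8/31)*(-9/8) - 3) = -4 + √(-9/31 - 3) = -4 + √(-102/31) = -4 + I*√3162/31)
44*(-15 + t(G, -4/2 + 6/(-2))) = 44*(-15 + (-4 + I*√3162/31)) = 44*(-19 + I*√3162/31) = -836 + 44*I*√3162/31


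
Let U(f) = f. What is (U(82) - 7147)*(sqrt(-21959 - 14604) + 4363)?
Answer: -30824595 - 7065*I*sqrt(36563) ≈ -3.0825e+7 - 1.3509e+6*I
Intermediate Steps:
(U(82) - 7147)*(sqrt(-21959 - 14604) + 4363) = (82 - 7147)*(sqrt(-21959 - 14604) + 4363) = -7065*(sqrt(-36563) + 4363) = -7065*(I*sqrt(36563) + 4363) = -7065*(4363 + I*sqrt(36563)) = -30824595 - 7065*I*sqrt(36563)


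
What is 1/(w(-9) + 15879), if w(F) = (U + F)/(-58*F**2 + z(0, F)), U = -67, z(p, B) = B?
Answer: 4707/74742529 ≈ 6.2976e-5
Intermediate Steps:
w(F) = (-67 + F)/(F - 58*F**2) (w(F) = (-67 + F)/(-58*F**2 + F) = (-67 + F)/(F - 58*F**2))
1/(w(-9) + 15879) = 1/((67 - 1*(-9))/((-9)*(-1 + 58*(-9))) + 15879) = 1/(-(67 + 9)/(9*(-1 - 522)) + 15879) = 1/(-1/9*76/(-523) + 15879) = 1/(-1/9*(-1/523)*76 + 15879) = 1/(76/4707 + 15879) = 1/(74742529/4707) = 4707/74742529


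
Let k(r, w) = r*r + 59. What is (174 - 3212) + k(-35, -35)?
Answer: -1754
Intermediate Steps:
k(r, w) = 59 + r**2 (k(r, w) = r**2 + 59 = 59 + r**2)
(174 - 3212) + k(-35, -35) = (174 - 3212) + (59 + (-35)**2) = -3038 + (59 + 1225) = -3038 + 1284 = -1754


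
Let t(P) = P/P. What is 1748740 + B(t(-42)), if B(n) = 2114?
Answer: 1750854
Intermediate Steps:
t(P) = 1
1748740 + B(t(-42)) = 1748740 + 2114 = 1750854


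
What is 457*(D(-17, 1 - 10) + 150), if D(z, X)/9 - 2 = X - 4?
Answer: 23307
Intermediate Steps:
D(z, X) = -18 + 9*X (D(z, X) = 18 + 9*(X - 4) = 18 + 9*(-4 + X) = 18 + (-36 + 9*X) = -18 + 9*X)
457*(D(-17, 1 - 10) + 150) = 457*((-18 + 9*(1 - 10)) + 150) = 457*((-18 + 9*(-9)) + 150) = 457*((-18 - 81) + 150) = 457*(-99 + 150) = 457*51 = 23307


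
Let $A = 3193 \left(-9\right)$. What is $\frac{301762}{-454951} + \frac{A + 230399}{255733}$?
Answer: $\frac{14575827016}{116345984083} \approx 0.12528$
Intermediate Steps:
$A = -28737$
$\frac{301762}{-454951} + \frac{A + 230399}{255733} = \frac{301762}{-454951} + \frac{-28737 + 230399}{255733} = 301762 \left(- \frac{1}{454951}\right) + 201662 \cdot \frac{1}{255733} = - \frac{301762}{454951} + \frac{201662}{255733} = \frac{14575827016}{116345984083}$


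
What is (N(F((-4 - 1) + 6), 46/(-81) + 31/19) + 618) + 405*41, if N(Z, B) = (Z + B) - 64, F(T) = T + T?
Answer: 26412416/1539 ≈ 17162.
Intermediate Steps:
F(T) = 2*T
N(Z, B) = -64 + B + Z (N(Z, B) = (B + Z) - 64 = -64 + B + Z)
(N(F((-4 - 1) + 6), 46/(-81) + 31/19) + 618) + 405*41 = ((-64 + (46/(-81) + 31/19) + 2*((-4 - 1) + 6)) + 618) + 405*41 = ((-64 + (46*(-1/81) + 31*(1/19)) + 2*(-5 + 6)) + 618) + 16605 = ((-64 + (-46/81 + 31/19) + 2*1) + 618) + 16605 = ((-64 + 1637/1539 + 2) + 618) + 16605 = (-93781/1539 + 618) + 16605 = 857321/1539 + 16605 = 26412416/1539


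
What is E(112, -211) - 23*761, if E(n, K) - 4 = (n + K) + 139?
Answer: -17459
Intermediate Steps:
E(n, K) = 143 + K + n (E(n, K) = 4 + ((n + K) + 139) = 4 + ((K + n) + 139) = 4 + (139 + K + n) = 143 + K + n)
E(112, -211) - 23*761 = (143 - 211 + 112) - 23*761 = 44 - 1*17503 = 44 - 17503 = -17459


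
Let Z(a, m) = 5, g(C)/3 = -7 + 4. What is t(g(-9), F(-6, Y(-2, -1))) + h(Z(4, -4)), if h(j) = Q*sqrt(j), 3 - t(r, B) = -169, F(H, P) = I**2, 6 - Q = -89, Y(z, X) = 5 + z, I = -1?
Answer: 172 + 95*sqrt(5) ≈ 384.43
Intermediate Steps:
g(C) = -9 (g(C) = 3*(-7 + 4) = 3*(-3) = -9)
Q = 95 (Q = 6 - 1*(-89) = 6 + 89 = 95)
F(H, P) = 1 (F(H, P) = (-1)**2 = 1)
t(r, B) = 172 (t(r, B) = 3 - 1*(-169) = 3 + 169 = 172)
h(j) = 95*sqrt(j)
t(g(-9), F(-6, Y(-2, -1))) + h(Z(4, -4)) = 172 + 95*sqrt(5)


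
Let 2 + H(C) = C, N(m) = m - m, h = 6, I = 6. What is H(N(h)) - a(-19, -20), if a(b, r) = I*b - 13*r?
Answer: -148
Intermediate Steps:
a(b, r) = -13*r + 6*b (a(b, r) = 6*b - 13*r = -13*r + 6*b)
N(m) = 0
H(C) = -2 + C
H(N(h)) - a(-19, -20) = (-2 + 0) - (-13*(-20) + 6*(-19)) = -2 - (260 - 114) = -2 - 1*146 = -2 - 146 = -148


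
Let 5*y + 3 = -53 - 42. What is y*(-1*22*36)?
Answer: 77616/5 ≈ 15523.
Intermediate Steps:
y = -98/5 (y = -⅗ + (-53 - 42)/5 = -⅗ + (⅕)*(-95) = -⅗ - 19 = -98/5 ≈ -19.600)
y*(-1*22*36) = -98*(-1*22)*36/5 = -(-2156)*36/5 = -98/5*(-792) = 77616/5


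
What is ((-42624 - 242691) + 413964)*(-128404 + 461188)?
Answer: 42812328816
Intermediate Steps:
((-42624 - 242691) + 413964)*(-128404 + 461188) = (-285315 + 413964)*332784 = 128649*332784 = 42812328816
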